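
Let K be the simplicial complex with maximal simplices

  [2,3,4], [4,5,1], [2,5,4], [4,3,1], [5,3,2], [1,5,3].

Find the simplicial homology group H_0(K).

H_0 = Z.

We work with the vertex ordering 1 < 2 < 3 < 4 < 5. The simplices of K, each written with vertices in increasing order, are:

  0-simplices (5): [1], [2], [3], [4], [5]
  1-simplices (9): [1,3], [1,4], [1,5], [2,3], [2,4], [2,5], [3,4], [3,5], [4,5]
  2-simplices (6): [1,3,4], [1,3,5], [1,4,5], [2,3,4], [2,3,5], [2,4,5]

so the chain groups are C_0 ≅ Z^5, C_1 ≅ Z^9, C_2 ≅ Z^6.

The boundary map ∂_1: C_1 → C_0 is given by ∂[p,q] = [q] − [p].
The resulting 5×9 matrix has rank 4, and its Smith normal form has invariant factors (1,1,1,1).

The boundary map ∂_2: C_2 → C_1 maps a triangle to the signed sum of its edges. For instance
  ∂[2,3,5] = [3,5] − [2,5] + [2,3],
  ∂[1,3,5] = [3,5] − [1,5] + [1,3].
The 9×6 boundary matrix has rank 5 and Smith normal form diag(1,1,1,1,1).

Reading off H_k = ker ∂_k / im ∂_{k+1}:

  H_0: rank C_0 − rank ∂_1 = 5 − 4 = 1, and the invariant factors of ∂_1 are all 1, so H_0 ≅ Z.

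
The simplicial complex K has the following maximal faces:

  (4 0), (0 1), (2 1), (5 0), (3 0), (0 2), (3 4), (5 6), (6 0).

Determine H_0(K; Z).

Fix the vertex order 0 < 1 < 2 < 3 < 4 < 5 < 6 and write every simplex with vertices in increasing order. Then dim K = 1 and the simplices of K are:

  0-simplices (7): [0], [1], [2], [3], [4], [5], [6]
  1-simplices (9): [0,1], [0,2], [0,3], [0,4], [0,5], [0,6], [1,2], [3,4], [5,6]

Hence C_0 ≅ Z^7, C_1 ≅ Z^9.

The boundary map ∂_1: C_1 → C_0 maps an edge to its endpoints' difference, ∂[p,q] = q − p. For instance
  ∂[0,4] = [4] − [0].
This gives a 7×9 integer matrix of rank 6; reducing to Smith normal form yields diagonal entries (1,1,1,1,1,1).

From H_k ≅ ker(∂_k) / im(∂_{k+1}) we obtain:

  H_0: rank C_0 − rank ∂_1 = 7 − 6 = 1, and the invariant factors of ∂_1 are all 1, so H_0 ≅ Z.

H_0 ≅ Z.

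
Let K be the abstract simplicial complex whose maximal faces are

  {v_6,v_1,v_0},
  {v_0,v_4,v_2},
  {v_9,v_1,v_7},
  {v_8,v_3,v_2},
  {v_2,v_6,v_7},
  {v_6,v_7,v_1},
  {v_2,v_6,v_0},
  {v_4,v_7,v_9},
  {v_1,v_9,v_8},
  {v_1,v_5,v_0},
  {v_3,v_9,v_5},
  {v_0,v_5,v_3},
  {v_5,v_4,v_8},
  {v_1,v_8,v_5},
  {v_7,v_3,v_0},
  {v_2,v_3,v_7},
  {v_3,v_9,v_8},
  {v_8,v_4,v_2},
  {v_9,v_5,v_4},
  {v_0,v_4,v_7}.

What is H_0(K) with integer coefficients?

H_0 = Z.

Order the vertices as v_0 < v_1 < v_2 < v_3 < v_4 < v_5 < v_6 < v_7 < v_8 < v_9. Listing each simplex with vertices in this order, K has dimension 2 with simplices:

  0-simplices (10): [v_0], [v_1], [v_2], [v_3], [v_4], [v_5], [v_6], [v_7], [v_8], [v_9]
  1-simplices (30): (30 of them)
  2-simplices (20): (20 of them)

Hence C_0 ≅ Z^10, C_1 ≅ Z^30, C_2 ≅ Z^20.

∂_1: C_1 → C_0 sends each edge [p,q] (with p < q) to q − p. For instance
  ∂[v_0,v_6] = [v_6] − [v_0].
As a 10×30 matrix over Z this has rank 9, with invariant factors (1,1,1,1,1,1,1,1,1).

The boundary map ∂_2: C_2 → C_1 acts by ∂[p,q,r] = [q,r] − [p,r] + [p,q]. For instance
  ∂[v_0,v_2,v_4] = [v_2,v_4] − [v_0,v_4] + [v_0,v_2],
  ∂[v_0,v_3,v_7] = [v_3,v_7] − [v_0,v_7] + [v_0,v_3].
This gives a 30×20 integer matrix of rank 20; reducing to Smith normal form yields diagonal entries (1,1,1,1,1,1,1,1,1,1,1,1,1,1,1,1,1,1,1,2).

Computing H_k = (kernel of ∂_k) / (image of ∂_{k+1}):

  H_0: rank C_0 − rank ∂_1 = 10 − 9 = 1, and the invariant factors of ∂_1 are all 1, so H_0 ≅ Z.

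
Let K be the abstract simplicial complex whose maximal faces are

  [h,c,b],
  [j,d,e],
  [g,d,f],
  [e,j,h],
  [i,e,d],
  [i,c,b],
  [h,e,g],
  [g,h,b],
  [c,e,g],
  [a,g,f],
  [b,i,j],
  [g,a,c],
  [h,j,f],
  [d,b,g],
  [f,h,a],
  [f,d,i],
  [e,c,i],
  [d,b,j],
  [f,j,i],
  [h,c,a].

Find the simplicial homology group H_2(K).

H_2 = 0.

K has 10 vertices, 30 edges, 20 triangles.
rank ∂_2 = 20, rank ∂_3 = 0 ⇒ b_2 = 20 − 20 − 0 = 0. So H_2 = 0.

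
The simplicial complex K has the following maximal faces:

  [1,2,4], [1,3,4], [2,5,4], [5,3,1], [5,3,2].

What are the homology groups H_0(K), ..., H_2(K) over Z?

Fix the vertex order 1 < 2 < 3 < 4 < 5 and write every simplex with vertices in increasing order. Then dim K = 2 and the simplices of K are:

  0-simplices (5): [1], [2], [3], [4], [5]
  1-simplices (10): [1,2], [1,3], [1,4], [1,5], [2,3], [2,4], [2,5], [3,4], [3,5], [4,5]
  2-simplices (5): [1,2,4], [1,3,4], [1,3,5], [2,3,5], [2,4,5]

so the chain groups are C_0 ≅ Z^5, C_1 ≅ Z^10, C_2 ≅ Z^5.

∂_1: C_1 → C_0 maps an edge to its endpoints' difference, ∂[p,q] = q − p. For instance
  ∂[3,4] = [4] − [3].
As a 5×10 matrix over Z this has rank 4, with invariant factors (1,1,1,1).

∂_2: C_2 → C_1 sends each 2-simplex [p,q,r] to [q,r] − [p,r] + [p,q]. For instance
  ∂[2,4,5] = [4,5] − [2,5] + [2,4],
  ∂[1,3,4] = [3,4] − [1,4] + [1,3].
As a 10×5 matrix over Z this has rank 5, with invariant factors (1,1,1,1,1).

Computing H_k = (kernel of ∂_k) / (image of ∂_{k+1}):

  H_0: rank C_0 − rank ∂_1 = 5 − 4 = 1, and the invariant factors of ∂_1 are all 1, so H_0 ≅ Z.
  H_1: rank ker ∂_1 − rank ∂_2 = (10 − 4) − 5 = 1, and the invariant factors of ∂_2 are all 1, so H_1 ≅ Z.
  H_2: rank ker ∂_2 − rank ∂_3 = (5 − 5) − 0 = 0, and there is no ∂_3, so H_2 ≅ 0.

H_0 = Z,  H_1 = Z,  H_2 = 0.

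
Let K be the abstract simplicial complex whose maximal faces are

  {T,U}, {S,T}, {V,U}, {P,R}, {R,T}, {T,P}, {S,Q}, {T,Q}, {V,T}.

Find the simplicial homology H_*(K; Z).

H_0 = Z,  H_1 = Z^3.

Order the vertices as P < Q < R < S < T < U < V. Listing each simplex with vertices in this order, K has dimension 1 with simplices:

  0-simplices (7): P, Q, R, S, T, U, V
  1-simplices (9): PR, PT, QS, QT, RT, ST, TU, TV, UV

Hence C_0 ≅ Z^7, C_1 ≅ Z^9.

Boundary ∂_1: C_1 → C_0 sends each edge [p,q] (with p < q) to q − p. For instance
  ∂PR = R − P.
As a 7×9 matrix over Z this has rank 6, with invariant factors (1,1,1,1,1,1).

Reading off H_k = ker ∂_k / im ∂_{k+1}:

  H_0: rank C_0 − rank ∂_1 = 7 − 6 = 1, and the invariant factors of ∂_1 are all 1, so H_0 ≅ Z.
  H_1: rank ker ∂_1 − rank ∂_2 = (9 − 6) − 0 = 3, and there is no ∂_2, so H_1 ≅ Z^3.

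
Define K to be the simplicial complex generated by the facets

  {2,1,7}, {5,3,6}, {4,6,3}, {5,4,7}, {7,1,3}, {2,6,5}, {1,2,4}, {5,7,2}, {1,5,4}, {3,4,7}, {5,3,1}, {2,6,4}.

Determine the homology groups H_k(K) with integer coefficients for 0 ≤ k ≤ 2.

Fix the vertex order 1 < 2 < 3 < 4 < 5 < 6 < 7 and write every simplex with vertices in increasing order. Then dim K = 2 and the simplices of K are:

  0-simplices (7): [1], [2], [3], [4], [5], [6], [7]
  1-simplices (18): [1,2], [1,3], [1,4], [1,5], [1,7], [2,4], [2,5], [2,6], [2,7], [3,4], [3,5], [3,6], [3,7], [4,5], [4,6], [4,7], [5,6], [5,7]
  2-simplices (12): [1,2,4], [1,2,7], [1,3,5], [1,3,7], [1,4,5], [2,4,6], [2,5,6], [2,5,7], [3,4,6], [3,4,7], [3,5,6], [4,5,7]

giving chain groups C_0 ≅ Z^7, C_1 ≅ Z^18, C_2 ≅ Z^12.

The boundary map ∂_1: C_1 → C_0 maps an edge to its endpoints' difference, ∂[p,q] = q − p. For instance
  ∂[1,3] = [3] − [1].
The resulting 7×18 matrix has rank 6, and its Smith normal form has invariant factors (1,1,1,1,1,1).

Boundary ∂_2: C_2 → C_1 sends each 2-simplex [p,q,r] to [q,r] − [p,r] + [p,q]. For instance
  ∂[1,2,4] = [2,4] − [1,4] + [1,2],
  ∂[2,4,6] = [4,6] − [2,6] + [2,4].
This gives a 18×12 integer matrix of rank 12; reducing to Smith normal form yields diagonal entries (1,1,1,1,1,1,1,1,1,1,1,2).

From H_k ≅ ker(∂_k) / im(∂_{k+1}) we obtain:

  H_0: rank C_0 − rank ∂_1 = 7 − 6 = 1, and the invariant factors of ∂_1 are all 1, so H_0 ≅ Z.
  H_1: rank ker ∂_1 − rank ∂_2 = (18 − 6) − 12 = 0, and ∂_2 has invariant factor 2 > 1, so H_1 ≅ Z/2.
  H_2: rank ker ∂_2 − rank ∂_3 = (12 − 12) − 0 = 0, and there is no ∂_3, so H_2 ≅ 0.

H_0 ≅ Z,  H_1 ≅ Z/2,  H_2 = 0.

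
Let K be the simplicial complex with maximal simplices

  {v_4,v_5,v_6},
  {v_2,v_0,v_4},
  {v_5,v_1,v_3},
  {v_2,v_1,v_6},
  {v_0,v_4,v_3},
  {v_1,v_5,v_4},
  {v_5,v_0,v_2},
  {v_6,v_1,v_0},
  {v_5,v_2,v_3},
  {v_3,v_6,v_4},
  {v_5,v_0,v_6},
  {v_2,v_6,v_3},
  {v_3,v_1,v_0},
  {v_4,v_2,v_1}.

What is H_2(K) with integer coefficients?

Fix the vertex order v_0 < v_1 < v_2 < v_3 < v_4 < v_5 < v_6 and write every simplex with vertices in increasing order. Then dim K = 2 and the simplices of K are:

  0-simplices (7): [v_0], [v_1], [v_2], [v_3], [v_4], [v_5], [v_6]
  1-simplices (21): (21 of them)
  2-simplices (14): (14 of them)

so the chain groups are C_0 ≅ Z^7, C_1 ≅ Z^21, C_2 ≅ Z^14.

∂_1: C_1 → C_0 is given by ∂[p,q] = [q] − [p].
This gives a 7×21 integer matrix of rank 6; reducing to Smith normal form yields diagonal entries (1,1,1,1,1,1).

The boundary map ∂_2: C_2 → C_1 acts by ∂[p,q,r] = [q,r] − [p,r] + [p,q]. For instance
  ∂[v_0,v_1,v_3] = [v_1,v_3] − [v_0,v_3] + [v_0,v_1],
  ∂[v_1,v_3,v_5] = [v_3,v_5] − [v_1,v_5] + [v_1,v_3].
The resulting 21×14 matrix has rank 13, and its Smith normal form has invariant factors (1,1,1,1,1,1,1,1,1,1,1,1,1).

Computing H_k = (kernel of ∂_k) / (image of ∂_{k+1}):

  H_2: rank ker ∂_2 − rank ∂_3 = (14 − 13) − 0 = 1, and there is no ∂_3, so H_2 ≅ Z.

H_2 ≅ Z.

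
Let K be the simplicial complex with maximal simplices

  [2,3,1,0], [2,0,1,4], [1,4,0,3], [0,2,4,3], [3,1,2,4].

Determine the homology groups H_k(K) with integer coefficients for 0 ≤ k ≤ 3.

Fix the vertex order 0 < 1 < 2 < 3 < 4 and write every simplex with vertices in increasing order. Then dim K = 3 and the simplices of K are:

  0-simplices (5): [0], [1], [2], [3], [4]
  1-simplices (10): [0,1], [0,2], [0,3], [0,4], [1,2], [1,3], [1,4], [2,3], [2,4], [3,4]
  2-simplices (10): [0,1,2], [0,1,3], [0,1,4], [0,2,3], [0,2,4], [0,3,4], [1,2,3], [1,2,4], [1,3,4], [2,3,4]
  3-simplices (5): [0,1,2,3], [0,1,2,4], [0,1,3,4], [0,2,3,4], [1,2,3,4]

giving chain groups C_0 ≅ Z^5, C_1 ≅ Z^10, C_2 ≅ Z^10, C_3 ≅ Z^5.

Boundary ∂_1: C_1 → C_0 maps an edge to its endpoints' difference, ∂[p,q] = q − p. For instance
  ∂[2,4] = [4] − [2].
The 5×10 boundary matrix has rank 4 and Smith normal form diag(1,1,1,1).

Boundary ∂_2: C_2 → C_1 acts by ∂[p,q,r] = [q,r] − [p,r] + [p,q]. For instance
  ∂[0,1,3] = [1,3] − [0,3] + [0,1],
  ∂[0,2,3] = [2,3] − [0,3] + [0,2].
This gives a 10×10 integer matrix of rank 6; reducing to Smith normal form yields diagonal entries (1,1,1,1,1,1).

∂_3: C_3 → C_2 sends each 3-simplex σ to the alternating sum Σ_i (−1)^i (σ with its i-th vertex removed). For instance
  ∂[0,1,2,3] = [1,2,3] − [0,2,3] + [0,1,3] − [0,1,2],
  ∂[0,2,3,4] = [2,3,4] − [0,3,4] + [0,2,4] − [0,2,3].
The resulting 10×5 matrix has rank 4, and its Smith normal form has invariant factors (1,1,1,1).

Computing H_k = (kernel of ∂_k) / (image of ∂_{k+1}):

  H_0: rank C_0 − rank ∂_1 = 5 − 4 = 1, and the invariant factors of ∂_1 are all 1, so H_0 = Z.
  H_1: rank ker ∂_1 − rank ∂_2 = (10 − 4) − 6 = 0, and the invariant factors of ∂_2 are all 1, so H_1 = 0.
  H_2: rank ker ∂_2 − rank ∂_3 = (10 − 6) − 4 = 0, and the invariant factors of ∂_3 are all 1, so H_2 = 0.
  H_3: rank ker ∂_3 − rank ∂_4 = (5 − 4) − 0 = 1, and there is no ∂_4, so H_3 = Z.

As a check, the Euler characteristic is 5 − 10 + 10 − 5 = 0, which agrees with 1 − 0 + 0 − 1 = 0.

H_0 ≅ Z,  H_1 = 0,  H_2 = 0,  H_3 ≅ Z.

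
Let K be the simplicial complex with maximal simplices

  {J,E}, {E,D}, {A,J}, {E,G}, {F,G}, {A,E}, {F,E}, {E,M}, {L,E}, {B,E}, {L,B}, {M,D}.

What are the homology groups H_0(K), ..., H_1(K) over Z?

H_0 ≅ Z,  H_1 ≅ Z^4.

Take the total order A < B < D < E < F < G < J < L < M on the vertex set. Then K (dimension 1) consists of the simplices:

  0-simplices (9): A, B, D, E, F, G, J, L, M
  1-simplices (12): AE, AJ, BE, BL, DE, DM, EF, EG, EJ, EL, EM, FG

Hence C_0 ≅ Z^9, C_1 ≅ Z^12.

Boundary ∂_1: C_1 → C_0 is given by ∂[p,q] = [q] − [p].
The 9×12 boundary matrix has rank 8 and Smith normal form diag(1,1,1,1,1,1,1,1).

Now H_k = ker ∂_k / im ∂_{k+1}, so:

  H_0: rank C_0 − rank ∂_1 = 9 − 8 = 1, and the invariant factors of ∂_1 are all 1, so H_0 = Z.
  H_1: rank ker ∂_1 − rank ∂_2 = (12 − 8) − 0 = 4, and there is no ∂_2, so H_1 = Z^4.

(K is a triangulation of a wedge of 4 circles.)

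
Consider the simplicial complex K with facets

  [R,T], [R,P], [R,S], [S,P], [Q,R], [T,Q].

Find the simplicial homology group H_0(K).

H_0 ≅ Z.

Fix the vertex order P < Q < R < S < T and write every simplex with vertices in increasing order. Then dim K = 1 and the simplices of K are:

  0-simplices (5): P, Q, R, S, T
  1-simplices (6): PR, PS, QR, QT, RS, RT

Hence C_0 ≅ Z^5, C_1 ≅ Z^6.

The boundary map ∂_1: C_1 → C_0 maps an edge to its endpoints' difference, ∂[p,q] = q − p.
This gives a 5×6 integer matrix of rank 4; reducing to Smith normal form yields diagonal entries (1,1,1,1).

Computing H_k = (kernel of ∂_k) / (image of ∂_{k+1}):

  H_0: rank C_0 − rank ∂_1 = 5 − 4 = 1, and the invariant factors of ∂_1 are all 1, so H_0 ≅ Z.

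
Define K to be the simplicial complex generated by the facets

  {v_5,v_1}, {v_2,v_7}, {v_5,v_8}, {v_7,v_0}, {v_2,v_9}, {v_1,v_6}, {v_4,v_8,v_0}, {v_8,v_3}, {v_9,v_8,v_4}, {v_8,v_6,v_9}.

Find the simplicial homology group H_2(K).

Order the vertices as v_0 < v_1 < v_2 < v_3 < v_4 < v_5 < v_6 < v_7 < v_8 < v_9. Listing each simplex with vertices in this order, K has dimension 2 with simplices:

  0-simplices (10): [v_0], [v_1], [v_2], [v_3], [v_4], [v_5], [v_6], [v_7], [v_8], [v_9]
  1-simplices (14): [v_0,v_4], [v_0,v_7], [v_0,v_8], [v_1,v_5], [v_1,v_6], [v_2,v_7], [v_2,v_9], [v_3,v_8], [v_4,v_8], [v_4,v_9], [v_5,v_8], [v_6,v_8], [v_6,v_9], [v_8,v_9]
  2-simplices (3): [v_0,v_4,v_8], [v_4,v_8,v_9], [v_6,v_8,v_9]

so the chain groups are C_0 ≅ Z^10, C_1 ≅ Z^14, C_2 ≅ Z^3.

The boundary map ∂_1: C_1 → C_0 sends each edge [p,q] (with p < q) to q − p. For instance
  ∂[v_3,v_8] = [v_8] − [v_3].
The 10×14 boundary matrix has rank 9 and Smith normal form diag(1,1,1,1,1,1,1,1,1).

Boundary ∂_2: C_2 → C_1 maps a triangle to the signed sum of its edges. For instance
  ∂[v_4,v_8,v_9] = [v_8,v_9] − [v_4,v_9] + [v_4,v_8],
  ∂[v_0,v_4,v_8] = [v_4,v_8] − [v_0,v_8] + [v_0,v_4].
The resulting 14×3 matrix has rank 3, and its Smith normal form has invariant factors (1,1,1).

Now H_k = ker ∂_k / im ∂_{k+1}, so:

  H_2: rank ker ∂_2 − rank ∂_3 = (3 − 3) − 0 = 0, and there is no ∂_3, so H_2 ≅ 0.

H_2 ≅ 0.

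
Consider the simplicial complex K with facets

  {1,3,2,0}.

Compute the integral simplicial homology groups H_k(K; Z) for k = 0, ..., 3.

H_0 ≅ Z,  H_1 = 0,  H_2 = 0,  H_3 = 0.

We work with the vertex ordering 0 < 1 < 2 < 3. The simplices of K, each written with vertices in increasing order, are:

  0-simplices (4): [0], [1], [2], [3]
  1-simplices (6): [0,1], [0,2], [0,3], [1,2], [1,3], [2,3]
  2-simplices (4): [0,1,2], [0,1,3], [0,2,3], [1,2,3]
  3-simplices (1): [0,1,2,3]

so the chain groups are C_0 ≅ Z^4, C_1 ≅ Z^6, C_2 ≅ Z^4, C_3 ≅ Z^1.

∂_1: C_1 → C_0 sends each edge [p,q] (with p < q) to q − p. For instance
  ∂[1,2] = [2] − [1].
The resulting 4×6 matrix has rank 3, and its Smith normal form has invariant factors (1,1,1).

∂_2: C_2 → C_1 acts by ∂[p,q,r] = [q,r] − [p,r] + [p,q]. For instance
  ∂[0,1,2] = [1,2] − [0,2] + [0,1],
  ∂[0,1,3] = [1,3] − [0,3] + [0,1].
The 6×4 boundary matrix has rank 3 and Smith normal form diag(1,1,1).

∂_3: C_3 → C_2 sends each 3-simplex σ to the alternating sum Σ_i (−1)^i (σ with its i-th vertex removed). For instance
  ∂[0,1,2,3] = [1,2,3] − [0,2,3] + [0,1,3] − [0,1,2].
This gives a 4×1 integer matrix of rank 1; reducing to Smith normal form yields diagonal entries (1).

Computing H_k = (kernel of ∂_k) / (image of ∂_{k+1}):

  H_0: rank C_0 − rank ∂_1 = 4 − 3 = 1, and the invariant factors of ∂_1 are all 1, so H_0 = Z.
  H_1: rank ker ∂_1 − rank ∂_2 = (6 − 3) − 3 = 0, and the invariant factors of ∂_2 are all 1, so H_1 = 0.
  H_2: rank ker ∂_2 − rank ∂_3 = (4 − 3) − 1 = 0, and the invariant factors of ∂_3 are all 1, so H_2 = 0.
  H_3: rank ker ∂_3 − rank ∂_4 = (1 − 1) − 0 = 0, and there is no ∂_4, so H_3 = 0.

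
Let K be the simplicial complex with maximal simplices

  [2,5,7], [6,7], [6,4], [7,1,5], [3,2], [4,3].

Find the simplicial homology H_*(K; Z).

H_0 ≅ Z,  H_1 ≅ Z,  H_2 = 0.

We work with the vertex ordering 1 < 2 < 3 < 4 < 5 < 6 < 7. The simplices of K, each written with vertices in increasing order, are:

  0-simplices (7): [1], [2], [3], [4], [5], [6], [7]
  1-simplices (9): [1,5], [1,7], [2,3], [2,5], [2,7], [3,4], [4,6], [5,7], [6,7]
  2-simplices (2): [1,5,7], [2,5,7]

giving chain groups C_0 ≅ Z^7, C_1 ≅ Z^9, C_2 ≅ Z^2.

Boundary ∂_1: C_1 → C_0 sends each edge [p,q] (with p < q) to q − p.
The resulting 7×9 matrix has rank 6, and its Smith normal form has invariant factors (1,1,1,1,1,1).

∂_2: C_2 → C_1 maps a triangle to the signed sum of its edges. For instance
  ∂[1,5,7] = [5,7] − [1,7] + [1,5],
  ∂[2,5,7] = [5,7] − [2,7] + [2,5].
As a 9×2 matrix over Z this has rank 2, with invariant factors (1,1).

From H_k ≅ ker(∂_k) / im(∂_{k+1}) we obtain:

  H_0: rank C_0 − rank ∂_1 = 7 − 6 = 1, and the invariant factors of ∂_1 are all 1, so H_0 = Z.
  H_1: rank ker ∂_1 − rank ∂_2 = (9 − 6) − 2 = 1, and the invariant factors of ∂_2 are all 1, so H_1 = Z.
  H_2: rank ker ∂_2 − rank ∂_3 = (2 − 2) − 0 = 0, and there is no ∂_3, so H_2 = 0.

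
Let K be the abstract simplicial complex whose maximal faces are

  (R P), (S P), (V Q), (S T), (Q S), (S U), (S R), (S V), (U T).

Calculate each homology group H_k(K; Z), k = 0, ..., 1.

Order the vertices as P < Q < R < S < T < U < V. Listing each simplex with vertices in this order, K has dimension 1 with simplices:

  0-simplices (7): P, Q, R, S, T, U, V
  1-simplices (9): PR, PS, QS, QV, RS, ST, SU, SV, TU

Hence C_0 ≅ Z^7, C_1 ≅ Z^9.

The boundary map ∂_1: C_1 → C_0 maps an edge to its endpoints' difference, ∂[p,q] = q − p. For instance
  ∂SV = V − S.
As a 7×9 matrix over Z this has rank 6, with invariant factors (1,1,1,1,1,1).

From H_k ≅ ker(∂_k) / im(∂_{k+1}) we obtain:

  H_0: rank C_0 − rank ∂_1 = 7 − 6 = 1, and the invariant factors of ∂_1 are all 1, so H_0 ≅ Z.
  H_1: rank ker ∂_1 − rank ∂_2 = (9 − 6) − 0 = 3, and there is no ∂_2, so H_1 ≅ Z^3.

H_0 ≅ Z,  H_1 ≅ Z^3.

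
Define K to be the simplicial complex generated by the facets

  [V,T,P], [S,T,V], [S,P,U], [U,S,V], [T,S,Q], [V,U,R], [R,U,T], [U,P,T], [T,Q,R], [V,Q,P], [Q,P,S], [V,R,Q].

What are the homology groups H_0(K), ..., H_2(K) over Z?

H_0 = Z,  H_1 = Z/2Z,  H_2 = 0.

Fix the vertex order P < Q < R < S < T < U < V and write every simplex with vertices in increasing order. Then dim K = 2 and the simplices of K are:

  0-simplices (7): P, Q, R, S, T, U, V
  1-simplices (18): PQ, PS, PT, PU, PV, QR, QS, QT, QV, RT, RU, RV, ST, SU, SV, TU, TV, UV
  2-simplices (12): PQS, PQV, PSU, PTU, PTV, QRT, QRV, QST, RTU, RUV, STV, SUV

Hence C_0 ≅ Z^7, C_1 ≅ Z^18, C_2 ≅ Z^12.

The boundary map ∂_1: C_1 → C_0 sends each edge [p,q] (with p < q) to q − p. For instance
  ∂PQ = Q − P.
This gives a 7×18 integer matrix of rank 6; reducing to Smith normal form yields diagonal entries (1,1,1,1,1,1).

The boundary map ∂_2: C_2 → C_1 maps a triangle to the signed sum of its edges. For instance
  ∂PTV = TV − PV + PT,
  ∂QRT = RT − QT + QR.
As a 18×12 matrix over Z this has rank 12, with invariant factors (1,1,1,1,1,1,1,1,1,1,1,2).

Computing H_k = (kernel of ∂_k) / (image of ∂_{k+1}):

  H_0: rank C_0 − rank ∂_1 = 7 − 6 = 1, and the invariant factors of ∂_1 are all 1, so H_0 ≅ Z.
  H_1: rank ker ∂_1 − rank ∂_2 = (18 − 6) − 12 = 0, and ∂_2 has invariant factor 2 > 1, so H_1 ≅ Z/2Z.
  H_2: rank ker ∂_2 − rank ∂_3 = (12 − 12) − 0 = 0, and there is no ∂_3, so H_2 ≅ 0.

As a check, the Euler characteristic is 7 − 18 + 12 = 1, which agrees with 1 − 0 + 0 = 1.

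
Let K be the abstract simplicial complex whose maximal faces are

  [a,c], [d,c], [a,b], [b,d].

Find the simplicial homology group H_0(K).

H_0 = Z.

Fix the vertex order a < b < c < d and write every simplex with vertices in increasing order. Then dim K = 1 and the simplices of K are:

  0-simplices (4): a, b, c, d
  1-simplices (4): ab, ac, bd, cd

giving chain groups C_0 ≅ Z^4, C_1 ≅ Z^4.

∂_1: C_1 → C_0 maps an edge to its endpoints' difference, ∂[p,q] = q − p. For instance
  ∂ac = c − a.
This gives a 4×4 integer matrix of rank 3; reducing to Smith normal form yields diagonal entries (1,1,1).

Now H_k = ker ∂_k / im ∂_{k+1}, so:

  H_0: rank C_0 − rank ∂_1 = 4 − 3 = 1, and the invariant factors of ∂_1 are all 1, so H_0 ≅ Z.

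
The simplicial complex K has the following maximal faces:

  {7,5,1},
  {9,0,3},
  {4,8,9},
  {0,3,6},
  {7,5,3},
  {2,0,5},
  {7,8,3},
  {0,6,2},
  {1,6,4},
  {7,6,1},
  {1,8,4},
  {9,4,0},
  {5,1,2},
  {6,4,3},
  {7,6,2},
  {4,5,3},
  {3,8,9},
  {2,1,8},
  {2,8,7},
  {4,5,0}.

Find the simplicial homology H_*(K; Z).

Take the total order 0 < 1 < 2 < 3 < 4 < 5 < 6 < 7 < 8 < 9 on the vertex set. Then K (dimension 2) consists of the simplices:

  0-simplices (10): [0], [1], [2], [3], [4], [5], [6], [7], [8], [9]
  1-simplices (30): (30 of them)
  2-simplices (20): (20 of them)

giving chain groups C_0 ≅ Z^10, C_1 ≅ Z^30, C_2 ≅ Z^20.

∂_1: C_1 → C_0 sends each edge [p,q] (with p < q) to q − p. For instance
  ∂[3,6] = [6] − [3].
The 10×30 boundary matrix has rank 9 and Smith normal form diag(1,1,1,1,1,1,1,1,1).

The boundary map ∂_2: C_2 → C_1 acts by ∂[p,q,r] = [q,r] − [p,r] + [p,q]. For instance
  ∂[1,2,8] = [2,8] − [1,8] + [1,2],
  ∂[1,6,7] = [6,7] − [1,7] + [1,6].
As a 30×20 matrix over Z this has rank 20, with invariant factors (1,1,1,1,1,1,1,1,1,1,1,1,1,1,1,1,1,1,1,2).

Computing H_k = (kernel of ∂_k) / (image of ∂_{k+1}):

  H_0: rank C_0 − rank ∂_1 = 10 − 9 = 1, and the invariant factors of ∂_1 are all 1, so H_0 = Z.
  H_1: rank ker ∂_1 − rank ∂_2 = (30 − 9) − 20 = 1, and ∂_2 has invariant factor 2 > 1, so H_1 = Z × Z/2.
  H_2: rank ker ∂_2 − rank ∂_3 = (20 − 20) − 0 = 0, and there is no ∂_3, so H_2 = 0.

H_0 ≅ Z,  H_1 ≅ Z × Z/2,  H_2 = 0.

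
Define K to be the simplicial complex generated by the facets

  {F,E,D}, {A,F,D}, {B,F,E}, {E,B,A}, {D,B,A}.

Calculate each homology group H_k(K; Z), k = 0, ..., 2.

Take the total order A < B < D < E < F on the vertex set. Then K (dimension 2) consists of the simplices:

  0-simplices (5): A, B, D, E, F
  1-simplices (10): AB, AD, AE, AF, BD, BE, BF, DE, DF, EF
  2-simplices (5): ABD, ABE, ADF, BEF, DEF

so the chain groups are C_0 ≅ Z^5, C_1 ≅ Z^10, C_2 ≅ Z^5.

Boundary ∂_1: C_1 → C_0 is given by ∂[p,q] = [q] − [p]. For instance
  ∂AD = D − A.
This gives a 5×10 integer matrix of rank 4; reducing to Smith normal form yields diagonal entries (1,1,1,1).

Boundary ∂_2: C_2 → C_1 acts by ∂[p,q,r] = [q,r] − [p,r] + [p,q]. For instance
  ∂DEF = EF − DF + DE,
  ∂ABD = BD − AD + AB.
The 10×5 boundary matrix has rank 5 and Smith normal form diag(1,1,1,1,1).

Computing H_k = (kernel of ∂_k) / (image of ∂_{k+1}):

  H_0: rank C_0 − rank ∂_1 = 5 − 4 = 1, and the invariant factors of ∂_1 are all 1, so H_0 = Z.
  H_1: rank ker ∂_1 − rank ∂_2 = (10 − 4) − 5 = 1, and the invariant factors of ∂_2 are all 1, so H_1 = Z.
  H_2: rank ker ∂_2 − rank ∂_3 = (5 − 5) − 0 = 0, and there is no ∂_3, so H_2 = 0.

H_0 ≅ Z,  H_1 ≅ Z,  H_2 = 0.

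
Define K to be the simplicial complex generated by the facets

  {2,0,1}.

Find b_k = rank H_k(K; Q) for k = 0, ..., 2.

K has 3 vertices, 3 edges, 1 triangle.
rank ∂_0 = 0, rank ∂_1 = 2 ⇒ b_0 = 3 − 0 − 2 = 1; all invariant factors of ∂_1 are 1 so no torsion. So H_0 ≅ Z.
rank ∂_1 = 2, rank ∂_2 = 1 ⇒ b_1 = 3 − 2 − 1 = 0; all invariant factors of ∂_2 are 1 so no torsion. So H_1 ≅ 0.
rank ∂_2 = 1, rank ∂_3 = 0 ⇒ b_2 = 1 − 1 − 0 = 0. So H_2 ≅ 0.

b_0 = 1, b_1 = 0, b_2 = 0.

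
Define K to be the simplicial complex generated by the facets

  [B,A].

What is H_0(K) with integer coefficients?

Fix the vertex order A < B and write every simplex with vertices in increasing order. Then dim K = 1 and the simplices of K are:

  0-simplices (2): A, B
  1-simplices (1): AB

giving chain groups C_0 ≅ Z^2, C_1 ≅ Z^1.

Boundary ∂_1: C_1 → C_0 is given by ∂[p,q] = [q] − [p].
The resulting 2×1 matrix has rank 1, and its Smith normal form has invariant factors (1).

Computing H_k = (kernel of ∂_k) / (image of ∂_{k+1}):

  H_0: rank C_0 − rank ∂_1 = 2 − 1 = 1, and the invariant factors of ∂_1 are all 1, so H_0 ≅ Z.

(K is a triangulation of the 1-simplex.)

H_0 = Z.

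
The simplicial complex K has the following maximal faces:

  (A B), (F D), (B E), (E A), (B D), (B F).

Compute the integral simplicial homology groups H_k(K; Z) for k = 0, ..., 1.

H_0 ≅ Z,  H_1 ≅ Z^2.

Take the total order A < B < D < E < F on the vertex set. Then K (dimension 1) consists of the simplices:

  0-simplices (5): A, B, D, E, F
  1-simplices (6): AB, AE, BD, BE, BF, DF

giving chain groups C_0 ≅ Z^5, C_1 ≅ Z^6.

Boundary ∂_1: C_1 → C_0 sends each edge [p,q] (with p < q) to q − p.
The 5×6 boundary matrix has rank 4 and Smith normal form diag(1,1,1,1).

Now H_k = ker ∂_k / im ∂_{k+1}, so:

  H_0: rank C_0 − rank ∂_1 = 5 − 4 = 1, and the invariant factors of ∂_1 are all 1, so H_0 = Z.
  H_1: rank ker ∂_1 − rank ∂_2 = (6 − 4) − 0 = 2, and there is no ∂_2, so H_1 = Z^2.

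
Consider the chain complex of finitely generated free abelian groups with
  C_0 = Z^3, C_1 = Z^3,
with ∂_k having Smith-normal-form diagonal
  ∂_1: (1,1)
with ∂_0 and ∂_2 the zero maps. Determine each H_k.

H_0: b_0 = 3 − 0 − 2 = 1; torsion from ∂_1 factors > 1: none. So H_0 ≅ Z.
H_1: b_1 = 3 − 2 − 0 = 1; torsion from ∂_2 factors > 1: none. So H_1 ≅ Z.

H_0 ≅ Z,  H_1 ≅ Z.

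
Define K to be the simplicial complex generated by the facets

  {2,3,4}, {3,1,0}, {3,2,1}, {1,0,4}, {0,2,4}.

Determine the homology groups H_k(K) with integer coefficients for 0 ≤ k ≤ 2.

Order the vertices as 0 < 1 < 2 < 3 < 4. Listing each simplex with vertices in this order, K has dimension 2 with simplices:

  0-simplices (5): [0], [1], [2], [3], [4]
  1-simplices (10): [0,1], [0,2], [0,3], [0,4], [1,2], [1,3], [1,4], [2,3], [2,4], [3,4]
  2-simplices (5): [0,1,3], [0,1,4], [0,2,4], [1,2,3], [2,3,4]

so the chain groups are C_0 ≅ Z^5, C_1 ≅ Z^10, C_2 ≅ Z^5.

The boundary map ∂_1: C_1 → C_0 sends each edge [p,q] (with p < q) to q − p.
The resulting 5×10 matrix has rank 4, and its Smith normal form has invariant factors (1,1,1,1).

The boundary map ∂_2: C_2 → C_1 maps a triangle to the signed sum of its edges. For instance
  ∂[0,1,4] = [1,4] − [0,4] + [0,1],
  ∂[0,2,4] = [2,4] − [0,4] + [0,2].
The 10×5 boundary matrix has rank 5 and Smith normal form diag(1,1,1,1,1).

From H_k ≅ ker(∂_k) / im(∂_{k+1}) we obtain:

  H_0: rank C_0 − rank ∂_1 = 5 − 4 = 1, and the invariant factors of ∂_1 are all 1, so H_0 = Z.
  H_1: rank ker ∂_1 − rank ∂_2 = (10 − 4) − 5 = 1, and the invariant factors of ∂_2 are all 1, so H_1 = Z.
  H_2: rank ker ∂_2 − rank ∂_3 = (5 − 5) − 0 = 0, and there is no ∂_3, so H_2 = 0.

As a check, the Euler characteristic is 5 − 10 + 5 = 0, which agrees with 1 − 1 + 0 = 0.

H_0 = Z,  H_1 = Z,  H_2 = 0.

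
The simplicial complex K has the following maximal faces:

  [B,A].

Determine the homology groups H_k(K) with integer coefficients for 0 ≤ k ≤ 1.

H_0 ≅ Z,  H_1 = 0.

Take the total order A < B on the vertex set. Then K (dimension 1) consists of the simplices:

  0-simplices (2): A, B
  1-simplices (1): AB

giving chain groups C_0 ≅ Z^2, C_1 ≅ Z^1.

The boundary map ∂_1: C_1 → C_0 sends each edge [p,q] (with p < q) to q − p. For instance
  ∂AB = B − A.
The 2×1 boundary matrix has rank 1 and Smith normal form diag(1).

From H_k ≅ ker(∂_k) / im(∂_{k+1}) we obtain:

  H_0: rank C_0 − rank ∂_1 = 2 − 1 = 1, and the invariant factors of ∂_1 are all 1, so H_0 ≅ Z.
  H_1: rank ker ∂_1 − rank ∂_2 = (1 − 1) − 0 = 0, and there is no ∂_2, so H_1 ≅ 0.

As a check, the Euler characteristic is 2 − 1 = 1, which agrees with 1 − 0 = 1.
(K is a triangulation of the 1-simplex.)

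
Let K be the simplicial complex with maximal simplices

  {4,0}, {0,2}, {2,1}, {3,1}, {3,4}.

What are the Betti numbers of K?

b_0 = 1, b_1 = 1.

We work with the vertex ordering 0 < 1 < 2 < 3 < 4. The simplices of K, each written with vertices in increasing order, are:

  0-simplices (5): [0], [1], [2], [3], [4]
  1-simplices (5): [0,2], [0,4], [1,2], [1,3], [3,4]

Hence C_0 ≅ Z^5, C_1 ≅ Z^5.

∂_1: C_1 → C_0 maps an edge to its endpoints' difference, ∂[p,q] = q − p.
The resulting 5×5 matrix has rank 4, and its Smith normal form has invariant factors (1,1,1,1).

Now H_k = ker ∂_k / im ∂_{k+1}, so:

  H_0: rank C_0 − rank ∂_1 = 5 − 4 = 1, and the invariant factors of ∂_1 are all 1, so H_0 ≅ Z.
  H_1: rank ker ∂_1 − rank ∂_2 = (5 − 4) − 0 = 1, and there is no ∂_2, so H_1 ≅ Z.

As a check, the Euler characteristic is 5 − 5 = 0, which agrees with 1 − 1 = 0.
(K is a triangulation of the circle S^1.)

Hence the Betti numbers are b_0 = 1, b_1 = 1.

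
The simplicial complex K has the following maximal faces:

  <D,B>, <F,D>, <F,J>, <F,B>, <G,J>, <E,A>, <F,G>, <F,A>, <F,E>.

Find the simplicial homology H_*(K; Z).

We work with the vertex ordering A < B < D < E < F < G < J. The simplices of K, each written with vertices in increasing order, are:

  0-simplices (7): A, B, D, E, F, G, J
  1-simplices (9): AE, AF, BD, BF, DF, EF, FG, FJ, GJ

giving chain groups C_0 ≅ Z^7, C_1 ≅ Z^9.

∂_1: C_1 → C_0 sends each edge [p,q] (with p < q) to q − p.
The 7×9 boundary matrix has rank 6 and Smith normal form diag(1,1,1,1,1,1).

Now H_k = ker ∂_k / im ∂_{k+1}, so:

  H_0: rank C_0 − rank ∂_1 = 7 − 6 = 1, and the invariant factors of ∂_1 are all 1, so H_0 ≅ Z.
  H_1: rank ker ∂_1 − rank ∂_2 = (9 − 6) − 0 = 3, and there is no ∂_2, so H_1 ≅ Z^3.

As a check, the Euler characteristic is 7 − 9 = -2, which agrees with 1 − 3 = -2.
(K is a triangulation of a wedge of 3 circles.)

H_0 = Z,  H_1 = Z^3.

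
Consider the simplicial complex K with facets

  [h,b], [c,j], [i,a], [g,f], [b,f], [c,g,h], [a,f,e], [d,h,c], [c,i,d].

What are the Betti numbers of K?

Order the vertices as a < b < c < d < e < f < g < h < i < j. Listing each simplex with vertices in this order, K has dimension 2 with simplices:

  0-simplices (10): a, b, c, d, e, f, g, h, i, j
  1-simplices (15): ae, af, ai, bf, bh, cd, cg, ch, ci, cj, dh, di, ef, fg, gh
  2-simplices (4): aef, cdh, cdi, cgh

Hence C_0 ≅ Z^10, C_1 ≅ Z^15, C_2 ≅ Z^4.

Boundary ∂_1: C_1 → C_0 is given by ∂[p,q] = [q] − [p].
This gives a 10×15 integer matrix of rank 9; reducing to Smith normal form yields diagonal entries (1,1,1,1,1,1,1,1,1).

∂_2: C_2 → C_1 maps a triangle to the signed sum of its edges. For instance
  ∂cdi = di − ci + cd,
  ∂cgh = gh − ch + cg.
The resulting 15×4 matrix has rank 4, and its Smith normal form has invariant factors (1,1,1,1).

From H_k ≅ ker(∂_k) / im(∂_{k+1}) we obtain:

  H_0: rank C_0 − rank ∂_1 = 10 − 9 = 1, and the invariant factors of ∂_1 are all 1, so H_0 = Z.
  H_1: rank ker ∂_1 − rank ∂_2 = (15 − 9) − 4 = 2, and the invariant factors of ∂_2 are all 1, so H_1 = Z^2.
  H_2: rank ker ∂_2 − rank ∂_3 = (4 − 4) − 0 = 0, and there is no ∂_3, so H_2 = 0.

As a check, the Euler characteristic is 10 − 15 + 4 = -1, which agrees with 1 − 2 + 0 = -1.

Hence the Betti numbers are b_0 = 1, b_1 = 2, b_2 = 0.

b_0 = 1, b_1 = 2, b_2 = 0.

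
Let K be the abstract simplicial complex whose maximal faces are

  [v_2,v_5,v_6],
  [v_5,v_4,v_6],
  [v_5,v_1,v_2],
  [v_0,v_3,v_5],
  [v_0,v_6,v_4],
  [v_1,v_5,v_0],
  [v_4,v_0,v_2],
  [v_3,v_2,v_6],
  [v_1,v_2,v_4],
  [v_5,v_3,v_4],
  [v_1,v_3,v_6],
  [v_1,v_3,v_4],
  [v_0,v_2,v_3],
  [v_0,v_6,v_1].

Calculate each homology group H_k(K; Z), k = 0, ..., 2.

H_0 = Z,  H_1 = Z^2,  H_2 = Z.

K has 7 vertices, 21 edges, 14 triangles.
rank ∂_0 = 0, rank ∂_1 = 6 ⇒ b_0 = 7 − 0 − 6 = 1; all invariant factors of ∂_1 are 1 so no torsion. So H_0 ≅ Z.
rank ∂_1 = 6, rank ∂_2 = 13 ⇒ b_1 = 21 − 6 − 13 = 2; all invariant factors of ∂_2 are 1 so no torsion. So H_1 ≅ Z^2.
rank ∂_2 = 13, rank ∂_3 = 0 ⇒ b_2 = 14 − 13 − 0 = 1. So H_2 ≅ Z.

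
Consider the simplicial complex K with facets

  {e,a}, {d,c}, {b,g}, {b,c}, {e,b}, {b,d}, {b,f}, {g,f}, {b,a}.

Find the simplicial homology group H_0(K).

H_0 = Z.

Take the total order a < b < c < d < e < f < g on the vertex set. Then K (dimension 1) consists of the simplices:

  0-simplices (7): a, b, c, d, e, f, g
  1-simplices (9): ab, ae, bc, bd, be, bf, bg, cd, fg

Hence C_0 ≅ Z^7, C_1 ≅ Z^9.

Boundary ∂_1: C_1 → C_0 sends each edge [p,q] (with p < q) to q − p.
The resulting 7×9 matrix has rank 6, and its Smith normal form has invariant factors (1,1,1,1,1,1).

Computing H_k = (kernel of ∂_k) / (image of ∂_{k+1}):

  H_0: rank C_0 − rank ∂_1 = 7 − 6 = 1, and the invariant factors of ∂_1 are all 1, so H_0 = Z.

(K is a triangulation of a wedge of 3 circles.)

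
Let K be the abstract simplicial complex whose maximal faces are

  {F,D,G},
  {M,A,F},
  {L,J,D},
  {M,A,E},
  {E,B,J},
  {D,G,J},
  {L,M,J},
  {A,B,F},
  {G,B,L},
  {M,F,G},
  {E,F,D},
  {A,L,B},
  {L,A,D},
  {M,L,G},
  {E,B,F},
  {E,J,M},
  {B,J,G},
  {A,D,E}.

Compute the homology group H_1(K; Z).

H_1 = Z × Z/2.

Order the vertices as A < B < D < E < F < G < J < L < M. Listing each simplex with vertices in this order, K has dimension 2 with simplices:

  0-simplices (9): A, B, D, E, F, G, J, L, M
  1-simplices (27): AB, AD, AE, AF, AL, AM, BE, BF, BG, BJ, BL, DE, DF, DG, DJ, DL, EF, EJ, EM, FG, FM, GJ, GL, GM, JL, JM, LM
  2-simplices (18): ABF, ABL, ADE, ADL, AEM, AFM, BEF, BEJ, BGJ, BGL, DEF, DFG, DGJ, DJL, EJM, FGM, GLM, JLM

Hence C_0 ≅ Z^9, C_1 ≅ Z^27, C_2 ≅ Z^18.

Boundary ∂_1: C_1 → C_0 maps an edge to its endpoints' difference, ∂[p,q] = q − p. For instance
  ∂EM = M − E.
As a 9×27 matrix over Z this has rank 8, with invariant factors (1,1,1,1,1,1,1,1).

∂_2: C_2 → C_1 acts by ∂[p,q,r] = [q,r] − [p,r] + [p,q]. For instance
  ∂BGL = GL − BL + BG,
  ∂BEF = EF − BF + BE.
As a 27×18 matrix over Z this has rank 18, with invariant factors (1,1,1,1,1,1,1,1,1,1,1,1,1,1,1,1,1,2).

Computing H_k = (kernel of ∂_k) / (image of ∂_{k+1}):

  H_1: rank ker ∂_1 − rank ∂_2 = (27 − 8) − 18 = 1, and ∂_2 has invariant factor 2 > 1, so H_1 ≅ Z × Z/2.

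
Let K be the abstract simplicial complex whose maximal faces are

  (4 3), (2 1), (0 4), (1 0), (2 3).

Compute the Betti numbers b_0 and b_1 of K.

b_0 = 1, b_1 = 1.

Take the total order 0 < 1 < 2 < 3 < 4 on the vertex set. Then K (dimension 1) consists of the simplices:

  0-simplices (5): [0], [1], [2], [3], [4]
  1-simplices (5): [0,1], [0,4], [1,2], [2,3], [3,4]

Hence C_0 ≅ Z^5, C_1 ≅ Z^5.

The boundary map ∂_1: C_1 → C_0 is given by ∂[p,q] = [q] − [p].
The 5×5 boundary matrix has rank 4 and Smith normal form diag(1,1,1,1).

Reading off H_k = ker ∂_k / im ∂_{k+1}:

  H_0: rank C_0 − rank ∂_1 = 5 − 4 = 1, and the invariant factors of ∂_1 are all 1, so H_0 ≅ Z.
  H_1: rank ker ∂_1 − rank ∂_2 = (5 − 4) − 0 = 1, and there is no ∂_2, so H_1 ≅ Z.

As a check, the Euler characteristic is 5 − 5 = 0, which agrees with 1 − 1 = 0.

Hence the Betti numbers are b_0 = 1, b_1 = 1.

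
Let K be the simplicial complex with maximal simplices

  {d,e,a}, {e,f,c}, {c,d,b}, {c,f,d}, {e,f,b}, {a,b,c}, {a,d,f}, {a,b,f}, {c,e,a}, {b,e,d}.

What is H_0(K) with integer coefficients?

Fix the vertex order a < b < c < d < e < f and write every simplex with vertices in increasing order. Then dim K = 2 and the simplices of K are:

  0-simplices (6): a, b, c, d, e, f
  1-simplices (15): ab, ac, ad, ae, af, bc, bd, be, bf, cd, ce, cf, de, df, ef
  2-simplices (10): abc, abf, ace, ade, adf, bcd, bde, bef, cdf, cef

giving chain groups C_0 ≅ Z^6, C_1 ≅ Z^15, C_2 ≅ Z^10.

The boundary map ∂_1: C_1 → C_0 is given by ∂[p,q] = [q] − [p]. For instance
  ∂df = f − d.
The 6×15 boundary matrix has rank 5 and Smith normal form diag(1,1,1,1,1).

∂_2: C_2 → C_1 sends each 2-simplex [p,q,r] to [q,r] − [p,r] + [p,q]. For instance
  ∂bde = de − be + bd,
  ∂abf = bf − af + ab.
As a 15×10 matrix over Z this has rank 10, with invariant factors (1,1,1,1,1,1,1,1,1,2).

Now H_k = ker ∂_k / im ∂_{k+1}, so:

  H_0: rank C_0 − rank ∂_1 = 6 − 5 = 1, and the invariant factors of ∂_1 are all 1, so H_0 = Z.

(K is a triangulation of the real projective plane RP^2.)

H_0 = Z.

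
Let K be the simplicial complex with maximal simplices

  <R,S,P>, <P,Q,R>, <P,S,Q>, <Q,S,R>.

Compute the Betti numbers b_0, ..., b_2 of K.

b_0 = 1, b_1 = 0, b_2 = 1.

Order the vertices as P < Q < R < S. Listing each simplex with vertices in this order, K has dimension 2 with simplices:

  0-simplices (4): P, Q, R, S
  1-simplices (6): PQ, PR, PS, QR, QS, RS
  2-simplices (4): PQR, PQS, PRS, QRS

so the chain groups are C_0 ≅ Z^4, C_1 ≅ Z^6, C_2 ≅ Z^4.

The boundary map ∂_1: C_1 → C_0 is given by ∂[p,q] = [q] − [p]. For instance
  ∂PR = R − P.
The 4×6 boundary matrix has rank 3 and Smith normal form diag(1,1,1).

The boundary map ∂_2: C_2 → C_1 acts by ∂[p,q,r] = [q,r] − [p,r] + [p,q]. For instance
  ∂PRS = RS − PS + PR,
  ∂PQR = QR − PR + PQ.
This gives a 6×4 integer matrix of rank 3; reducing to Smith normal form yields diagonal entries (1,1,1).

Reading off H_k = ker ∂_k / im ∂_{k+1}:

  H_0: rank C_0 − rank ∂_1 = 4 − 3 = 1, and the invariant factors of ∂_1 are all 1, so H_0 ≅ Z.
  H_1: rank ker ∂_1 − rank ∂_2 = (6 − 3) − 3 = 0, and the invariant factors of ∂_2 are all 1, so H_1 ≅ 0.
  H_2: rank ker ∂_2 − rank ∂_3 = (4 − 3) − 0 = 1, and there is no ∂_3, so H_2 ≅ Z.

Hence the Betti numbers are b_0 = 1, b_1 = 0, b_2 = 1.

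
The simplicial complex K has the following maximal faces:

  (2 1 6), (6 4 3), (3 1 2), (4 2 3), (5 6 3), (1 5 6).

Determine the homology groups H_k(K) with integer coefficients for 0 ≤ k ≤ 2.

Order the vertices as 1 < 2 < 3 < 4 < 5 < 6. Listing each simplex with vertices in this order, K has dimension 2 with simplices:

  0-simplices (6): [1], [2], [3], [4], [5], [6]
  1-simplices (12): [1,2], [1,3], [1,5], [1,6], [2,3], [2,4], [2,6], [3,4], [3,5], [3,6], [4,6], [5,6]
  2-simplices (6): [1,2,3], [1,2,6], [1,5,6], [2,3,4], [3,4,6], [3,5,6]

giving chain groups C_0 ≅ Z^6, C_1 ≅ Z^12, C_2 ≅ Z^6.

∂_1: C_1 → C_0 maps an edge to its endpoints' difference, ∂[p,q] = q − p. For instance
  ∂[3,5] = [5] − [3].
The 6×12 boundary matrix has rank 5 and Smith normal form diag(1,1,1,1,1).

Boundary ∂_2: C_2 → C_1 acts by ∂[p,q,r] = [q,r] − [p,r] + [p,q]. For instance
  ∂[1,2,3] = [2,3] − [1,3] + [1,2],
  ∂[3,4,6] = [4,6] − [3,6] + [3,4].
As a 12×6 matrix over Z this has rank 6, with invariant factors (1,1,1,1,1,1).

Computing H_k = (kernel of ∂_k) / (image of ∂_{k+1}):

  H_0: rank C_0 − rank ∂_1 = 6 − 5 = 1, and the invariant factors of ∂_1 are all 1, so H_0 ≅ Z.
  H_1: rank ker ∂_1 − rank ∂_2 = (12 − 5) − 6 = 1, and the invariant factors of ∂_2 are all 1, so H_1 ≅ Z.
  H_2: rank ker ∂_2 − rank ∂_3 = (6 − 6) − 0 = 0, and there is no ∂_3, so H_2 ≅ 0.

(K is a triangulation of the cylinder S^1 x I.)

H_0 = Z,  H_1 = Z,  H_2 = 0.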